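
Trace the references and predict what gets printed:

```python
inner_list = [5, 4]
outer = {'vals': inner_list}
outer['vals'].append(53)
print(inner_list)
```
[5, 4, 53]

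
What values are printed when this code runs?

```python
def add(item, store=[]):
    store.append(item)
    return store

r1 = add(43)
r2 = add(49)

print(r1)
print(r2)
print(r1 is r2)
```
[43, 49]
[43, 49]
True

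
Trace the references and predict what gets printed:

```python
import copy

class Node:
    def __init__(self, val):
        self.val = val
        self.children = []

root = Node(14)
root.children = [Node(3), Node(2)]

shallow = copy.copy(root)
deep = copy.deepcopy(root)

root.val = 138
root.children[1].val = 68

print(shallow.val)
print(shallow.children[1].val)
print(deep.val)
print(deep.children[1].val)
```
14
68
14
2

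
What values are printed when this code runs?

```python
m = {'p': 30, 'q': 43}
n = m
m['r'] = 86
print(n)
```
{'p': 30, 'q': 43, 'r': 86}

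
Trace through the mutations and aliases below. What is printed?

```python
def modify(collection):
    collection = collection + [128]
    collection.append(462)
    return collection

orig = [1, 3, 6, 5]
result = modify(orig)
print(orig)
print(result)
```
[1, 3, 6, 5]
[1, 3, 6, 5, 128, 462]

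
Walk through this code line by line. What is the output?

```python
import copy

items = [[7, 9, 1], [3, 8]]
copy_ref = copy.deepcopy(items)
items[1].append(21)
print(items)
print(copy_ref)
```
[[7, 9, 1], [3, 8, 21]]
[[7, 9, 1], [3, 8]]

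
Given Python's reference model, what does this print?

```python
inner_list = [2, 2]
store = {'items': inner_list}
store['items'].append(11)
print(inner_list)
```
[2, 2, 11]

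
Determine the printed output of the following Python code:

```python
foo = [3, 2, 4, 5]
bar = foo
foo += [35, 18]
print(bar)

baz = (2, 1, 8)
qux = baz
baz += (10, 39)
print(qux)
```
[3, 2, 4, 5, 35, 18]
(2, 1, 8)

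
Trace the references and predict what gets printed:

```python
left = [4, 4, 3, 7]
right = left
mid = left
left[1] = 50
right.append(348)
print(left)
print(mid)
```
[4, 50, 3, 7, 348]
[4, 50, 3, 7, 348]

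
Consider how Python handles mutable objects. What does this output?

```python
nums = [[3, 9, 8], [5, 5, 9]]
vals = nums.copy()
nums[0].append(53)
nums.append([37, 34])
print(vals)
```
[[3, 9, 8, 53], [5, 5, 9]]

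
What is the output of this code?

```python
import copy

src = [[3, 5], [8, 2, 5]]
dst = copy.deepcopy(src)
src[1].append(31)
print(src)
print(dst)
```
[[3, 5], [8, 2, 5, 31]]
[[3, 5], [8, 2, 5]]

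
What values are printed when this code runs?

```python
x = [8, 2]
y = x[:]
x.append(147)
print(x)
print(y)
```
[8, 2, 147]
[8, 2]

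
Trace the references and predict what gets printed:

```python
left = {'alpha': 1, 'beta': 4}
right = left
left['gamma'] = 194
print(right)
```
{'alpha': 1, 'beta': 4, 'gamma': 194}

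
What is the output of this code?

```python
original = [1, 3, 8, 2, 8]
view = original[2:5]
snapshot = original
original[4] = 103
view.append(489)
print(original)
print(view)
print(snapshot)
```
[1, 3, 8, 2, 103]
[8, 2, 8, 489]
[1, 3, 8, 2, 103]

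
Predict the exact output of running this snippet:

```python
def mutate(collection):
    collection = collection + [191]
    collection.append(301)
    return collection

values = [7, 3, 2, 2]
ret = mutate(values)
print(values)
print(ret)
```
[7, 3, 2, 2]
[7, 3, 2, 2, 191, 301]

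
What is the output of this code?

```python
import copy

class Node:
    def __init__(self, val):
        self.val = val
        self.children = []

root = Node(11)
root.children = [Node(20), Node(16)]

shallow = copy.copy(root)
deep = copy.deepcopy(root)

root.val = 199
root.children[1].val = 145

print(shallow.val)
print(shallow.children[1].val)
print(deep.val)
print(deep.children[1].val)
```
11
145
11
16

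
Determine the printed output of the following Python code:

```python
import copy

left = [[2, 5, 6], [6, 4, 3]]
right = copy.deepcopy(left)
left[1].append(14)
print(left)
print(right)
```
[[2, 5, 6], [6, 4, 3, 14]]
[[2, 5, 6], [6, 4, 3]]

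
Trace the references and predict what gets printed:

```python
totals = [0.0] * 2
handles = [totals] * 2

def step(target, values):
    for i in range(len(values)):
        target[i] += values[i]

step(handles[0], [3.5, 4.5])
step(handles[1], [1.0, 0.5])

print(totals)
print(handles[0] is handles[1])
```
[4.5, 5.0]
True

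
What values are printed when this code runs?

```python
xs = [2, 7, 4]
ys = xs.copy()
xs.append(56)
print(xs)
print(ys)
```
[2, 7, 4, 56]
[2, 7, 4]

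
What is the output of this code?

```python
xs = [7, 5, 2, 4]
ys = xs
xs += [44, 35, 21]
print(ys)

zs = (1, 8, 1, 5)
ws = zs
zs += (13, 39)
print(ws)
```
[7, 5, 2, 4, 44, 35, 21]
(1, 8, 1, 5)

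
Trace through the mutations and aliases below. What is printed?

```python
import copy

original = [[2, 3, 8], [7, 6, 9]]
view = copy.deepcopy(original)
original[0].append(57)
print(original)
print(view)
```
[[2, 3, 8, 57], [7, 6, 9]]
[[2, 3, 8], [7, 6, 9]]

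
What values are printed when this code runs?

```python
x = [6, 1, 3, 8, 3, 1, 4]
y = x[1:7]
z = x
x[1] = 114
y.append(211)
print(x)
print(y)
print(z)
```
[6, 114, 3, 8, 3, 1, 4]
[1, 3, 8, 3, 1, 4, 211]
[6, 114, 3, 8, 3, 1, 4]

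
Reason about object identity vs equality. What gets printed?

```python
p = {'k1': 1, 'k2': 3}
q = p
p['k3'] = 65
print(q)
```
{'k1': 1, 'k2': 3, 'k3': 65}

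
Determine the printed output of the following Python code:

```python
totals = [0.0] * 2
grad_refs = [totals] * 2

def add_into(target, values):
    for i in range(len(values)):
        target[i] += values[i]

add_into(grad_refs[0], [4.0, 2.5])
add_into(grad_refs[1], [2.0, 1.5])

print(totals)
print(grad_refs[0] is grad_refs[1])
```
[6.0, 4.0]
True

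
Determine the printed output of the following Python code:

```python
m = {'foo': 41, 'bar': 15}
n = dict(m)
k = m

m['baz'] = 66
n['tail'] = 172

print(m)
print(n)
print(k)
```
{'foo': 41, 'bar': 15, 'baz': 66}
{'foo': 41, 'bar': 15, 'tail': 172}
{'foo': 41, 'bar': 15, 'baz': 66}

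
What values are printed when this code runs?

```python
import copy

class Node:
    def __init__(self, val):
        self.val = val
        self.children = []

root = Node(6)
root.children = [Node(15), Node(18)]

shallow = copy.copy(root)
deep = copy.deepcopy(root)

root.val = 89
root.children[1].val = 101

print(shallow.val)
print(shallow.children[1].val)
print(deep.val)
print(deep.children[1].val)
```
6
101
6
18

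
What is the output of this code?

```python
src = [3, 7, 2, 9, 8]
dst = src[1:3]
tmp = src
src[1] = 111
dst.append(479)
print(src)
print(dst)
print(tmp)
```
[3, 111, 2, 9, 8]
[7, 2, 479]
[3, 111, 2, 9, 8]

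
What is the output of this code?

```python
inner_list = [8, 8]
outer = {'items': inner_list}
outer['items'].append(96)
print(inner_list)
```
[8, 8, 96]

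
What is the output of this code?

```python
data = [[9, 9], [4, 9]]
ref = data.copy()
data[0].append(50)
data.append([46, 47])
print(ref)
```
[[9, 9, 50], [4, 9]]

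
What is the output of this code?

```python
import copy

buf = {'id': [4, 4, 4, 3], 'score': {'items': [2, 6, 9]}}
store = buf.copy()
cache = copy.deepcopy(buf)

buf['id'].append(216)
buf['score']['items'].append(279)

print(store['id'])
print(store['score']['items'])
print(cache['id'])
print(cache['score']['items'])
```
[4, 4, 4, 3, 216]
[2, 6, 9, 279]
[4, 4, 4, 3]
[2, 6, 9]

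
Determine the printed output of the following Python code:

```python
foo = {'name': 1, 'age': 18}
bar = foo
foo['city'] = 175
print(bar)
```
{'name': 1, 'age': 18, 'city': 175}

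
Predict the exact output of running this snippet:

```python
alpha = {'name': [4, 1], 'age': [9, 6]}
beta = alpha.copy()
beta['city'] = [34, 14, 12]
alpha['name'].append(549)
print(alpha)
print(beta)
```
{'name': [4, 1, 549], 'age': [9, 6]}
{'name': [4, 1, 549], 'age': [9, 6], 'city': [34, 14, 12]}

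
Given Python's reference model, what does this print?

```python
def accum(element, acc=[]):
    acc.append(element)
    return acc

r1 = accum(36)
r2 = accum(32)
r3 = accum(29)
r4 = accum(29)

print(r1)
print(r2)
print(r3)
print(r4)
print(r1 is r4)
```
[36, 32, 29, 29]
[36, 32, 29, 29]
[36, 32, 29, 29]
[36, 32, 29, 29]
True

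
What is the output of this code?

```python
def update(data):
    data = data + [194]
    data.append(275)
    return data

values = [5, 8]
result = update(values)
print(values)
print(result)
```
[5, 8]
[5, 8, 194, 275]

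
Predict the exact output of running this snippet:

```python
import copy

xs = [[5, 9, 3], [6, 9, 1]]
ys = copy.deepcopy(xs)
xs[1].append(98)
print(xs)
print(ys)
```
[[5, 9, 3], [6, 9, 1, 98]]
[[5, 9, 3], [6, 9, 1]]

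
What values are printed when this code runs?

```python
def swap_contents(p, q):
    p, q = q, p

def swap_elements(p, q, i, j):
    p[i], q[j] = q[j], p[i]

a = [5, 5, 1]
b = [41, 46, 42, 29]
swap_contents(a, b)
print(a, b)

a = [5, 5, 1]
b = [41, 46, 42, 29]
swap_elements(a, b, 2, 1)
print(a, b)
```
[5, 5, 1] [41, 46, 42, 29]
[5, 5, 46] [41, 1, 42, 29]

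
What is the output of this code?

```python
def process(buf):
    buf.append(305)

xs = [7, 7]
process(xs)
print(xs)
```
[7, 7, 305]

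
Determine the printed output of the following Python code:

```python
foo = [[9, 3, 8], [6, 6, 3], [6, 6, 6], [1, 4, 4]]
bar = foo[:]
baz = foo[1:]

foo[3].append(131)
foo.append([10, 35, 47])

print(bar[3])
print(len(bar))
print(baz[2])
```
[1, 4, 4, 131]
4
[1, 4, 4, 131]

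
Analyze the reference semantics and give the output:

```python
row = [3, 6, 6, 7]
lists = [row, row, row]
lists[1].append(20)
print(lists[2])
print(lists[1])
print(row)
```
[3, 6, 6, 7, 20]
[3, 6, 6, 7, 20]
[3, 6, 6, 7, 20]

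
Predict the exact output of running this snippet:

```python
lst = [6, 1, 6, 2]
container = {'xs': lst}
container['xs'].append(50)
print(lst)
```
[6, 1, 6, 2, 50]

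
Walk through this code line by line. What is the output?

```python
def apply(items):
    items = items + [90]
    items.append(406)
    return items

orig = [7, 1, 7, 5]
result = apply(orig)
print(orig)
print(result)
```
[7, 1, 7, 5]
[7, 1, 7, 5, 90, 406]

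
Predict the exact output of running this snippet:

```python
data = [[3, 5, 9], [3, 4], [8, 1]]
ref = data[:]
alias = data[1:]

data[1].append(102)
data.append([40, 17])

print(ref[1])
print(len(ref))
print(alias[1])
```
[3, 4, 102]
3
[8, 1]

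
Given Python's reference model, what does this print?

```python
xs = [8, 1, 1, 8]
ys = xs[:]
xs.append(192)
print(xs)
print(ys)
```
[8, 1, 1, 8, 192]
[8, 1, 1, 8]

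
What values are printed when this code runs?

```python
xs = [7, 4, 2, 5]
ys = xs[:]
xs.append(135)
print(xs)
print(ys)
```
[7, 4, 2, 5, 135]
[7, 4, 2, 5]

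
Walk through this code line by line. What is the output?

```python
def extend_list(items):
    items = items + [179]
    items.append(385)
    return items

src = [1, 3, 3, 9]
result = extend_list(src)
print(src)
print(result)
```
[1, 3, 3, 9]
[1, 3, 3, 9, 179, 385]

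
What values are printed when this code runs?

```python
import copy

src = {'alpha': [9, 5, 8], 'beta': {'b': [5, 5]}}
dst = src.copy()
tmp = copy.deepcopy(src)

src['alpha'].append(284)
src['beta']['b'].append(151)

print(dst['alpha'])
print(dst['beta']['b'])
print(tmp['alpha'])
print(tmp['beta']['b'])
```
[9, 5, 8, 284]
[5, 5, 151]
[9, 5, 8]
[5, 5]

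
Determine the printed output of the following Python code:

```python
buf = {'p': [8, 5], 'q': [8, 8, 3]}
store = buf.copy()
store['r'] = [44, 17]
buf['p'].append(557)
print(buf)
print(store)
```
{'p': [8, 5, 557], 'q': [8, 8, 3]}
{'p': [8, 5, 557], 'q': [8, 8, 3], 'r': [44, 17]}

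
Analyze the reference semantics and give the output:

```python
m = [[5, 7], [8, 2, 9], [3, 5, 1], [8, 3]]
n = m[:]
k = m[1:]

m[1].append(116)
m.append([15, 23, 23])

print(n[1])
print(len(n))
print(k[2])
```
[8, 2, 9, 116]
4
[8, 3]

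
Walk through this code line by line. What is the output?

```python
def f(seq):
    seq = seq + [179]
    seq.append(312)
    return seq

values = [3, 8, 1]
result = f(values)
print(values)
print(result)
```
[3, 8, 1]
[3, 8, 1, 179, 312]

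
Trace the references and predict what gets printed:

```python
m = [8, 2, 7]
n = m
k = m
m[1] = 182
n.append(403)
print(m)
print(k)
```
[8, 182, 7, 403]
[8, 182, 7, 403]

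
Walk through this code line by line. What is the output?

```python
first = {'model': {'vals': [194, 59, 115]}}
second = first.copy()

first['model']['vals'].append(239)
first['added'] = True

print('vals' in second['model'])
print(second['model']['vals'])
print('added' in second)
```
True
[194, 59, 115, 239]
False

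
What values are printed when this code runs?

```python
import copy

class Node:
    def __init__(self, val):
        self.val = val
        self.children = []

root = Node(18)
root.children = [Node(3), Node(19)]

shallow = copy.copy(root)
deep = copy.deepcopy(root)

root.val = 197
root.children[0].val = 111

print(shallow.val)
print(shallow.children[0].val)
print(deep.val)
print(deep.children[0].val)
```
18
111
18
3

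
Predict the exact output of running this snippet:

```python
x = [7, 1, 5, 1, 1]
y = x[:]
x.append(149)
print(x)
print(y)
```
[7, 1, 5, 1, 1, 149]
[7, 1, 5, 1, 1]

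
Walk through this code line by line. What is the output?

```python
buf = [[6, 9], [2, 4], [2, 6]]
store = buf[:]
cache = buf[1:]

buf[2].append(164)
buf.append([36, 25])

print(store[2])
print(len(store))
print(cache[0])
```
[2, 6, 164]
3
[2, 4]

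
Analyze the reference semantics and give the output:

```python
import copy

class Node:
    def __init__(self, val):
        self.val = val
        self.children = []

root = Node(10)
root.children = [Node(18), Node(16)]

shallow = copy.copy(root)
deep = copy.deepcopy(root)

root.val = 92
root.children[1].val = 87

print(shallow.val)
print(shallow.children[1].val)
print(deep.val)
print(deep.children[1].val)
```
10
87
10
16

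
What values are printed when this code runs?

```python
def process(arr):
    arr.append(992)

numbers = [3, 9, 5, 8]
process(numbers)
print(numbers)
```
[3, 9, 5, 8, 992]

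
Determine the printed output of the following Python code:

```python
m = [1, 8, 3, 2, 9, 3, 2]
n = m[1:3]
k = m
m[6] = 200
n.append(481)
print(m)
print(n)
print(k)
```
[1, 8, 3, 2, 9, 3, 200]
[8, 3, 481]
[1, 8, 3, 2, 9, 3, 200]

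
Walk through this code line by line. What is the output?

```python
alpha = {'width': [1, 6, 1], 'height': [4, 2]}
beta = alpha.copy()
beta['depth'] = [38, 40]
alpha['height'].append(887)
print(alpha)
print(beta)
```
{'width': [1, 6, 1], 'height': [4, 2, 887]}
{'width': [1, 6, 1], 'height': [4, 2, 887], 'depth': [38, 40]}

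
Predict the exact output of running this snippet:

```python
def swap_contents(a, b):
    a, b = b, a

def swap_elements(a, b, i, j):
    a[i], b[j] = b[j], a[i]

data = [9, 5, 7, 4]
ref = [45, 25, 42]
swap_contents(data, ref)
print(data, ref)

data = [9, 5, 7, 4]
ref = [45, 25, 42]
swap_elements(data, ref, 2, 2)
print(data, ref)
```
[9, 5, 7, 4] [45, 25, 42]
[9, 5, 42, 4] [45, 25, 7]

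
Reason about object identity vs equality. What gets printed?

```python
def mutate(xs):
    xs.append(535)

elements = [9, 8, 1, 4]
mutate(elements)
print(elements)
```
[9, 8, 1, 4, 535]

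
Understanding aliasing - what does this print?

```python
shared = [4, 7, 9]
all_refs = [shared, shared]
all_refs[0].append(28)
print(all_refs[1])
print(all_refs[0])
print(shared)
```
[4, 7, 9, 28]
[4, 7, 9, 28]
[4, 7, 9, 28]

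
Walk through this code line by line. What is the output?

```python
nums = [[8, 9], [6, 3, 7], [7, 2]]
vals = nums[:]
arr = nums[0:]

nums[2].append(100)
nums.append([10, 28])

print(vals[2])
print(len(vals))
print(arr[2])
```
[7, 2, 100]
3
[7, 2, 100]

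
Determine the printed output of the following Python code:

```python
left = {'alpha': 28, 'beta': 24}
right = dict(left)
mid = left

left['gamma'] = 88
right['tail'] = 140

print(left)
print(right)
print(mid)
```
{'alpha': 28, 'beta': 24, 'gamma': 88}
{'alpha': 28, 'beta': 24, 'tail': 140}
{'alpha': 28, 'beta': 24, 'gamma': 88}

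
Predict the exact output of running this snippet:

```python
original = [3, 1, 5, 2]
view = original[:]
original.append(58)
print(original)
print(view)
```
[3, 1, 5, 2, 58]
[3, 1, 5, 2]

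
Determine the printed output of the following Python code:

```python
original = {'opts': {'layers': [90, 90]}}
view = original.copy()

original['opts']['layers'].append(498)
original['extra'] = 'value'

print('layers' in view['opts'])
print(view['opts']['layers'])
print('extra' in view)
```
True
[90, 90, 498]
False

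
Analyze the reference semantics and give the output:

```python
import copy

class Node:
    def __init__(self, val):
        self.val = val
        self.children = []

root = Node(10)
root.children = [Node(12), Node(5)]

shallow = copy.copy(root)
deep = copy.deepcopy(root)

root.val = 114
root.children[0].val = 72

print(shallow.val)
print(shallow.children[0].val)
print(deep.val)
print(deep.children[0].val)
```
10
72
10
12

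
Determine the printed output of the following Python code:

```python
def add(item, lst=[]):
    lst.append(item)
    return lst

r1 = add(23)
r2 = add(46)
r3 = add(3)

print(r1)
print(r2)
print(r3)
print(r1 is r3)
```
[23, 46, 3]
[23, 46, 3]
[23, 46, 3]
True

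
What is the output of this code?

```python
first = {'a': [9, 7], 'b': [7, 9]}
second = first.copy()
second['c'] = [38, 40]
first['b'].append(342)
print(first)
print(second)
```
{'a': [9, 7], 'b': [7, 9, 342]}
{'a': [9, 7], 'b': [7, 9, 342], 'c': [38, 40]}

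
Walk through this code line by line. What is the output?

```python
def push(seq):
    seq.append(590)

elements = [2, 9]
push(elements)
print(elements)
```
[2, 9, 590]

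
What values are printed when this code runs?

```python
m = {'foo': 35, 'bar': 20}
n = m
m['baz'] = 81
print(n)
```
{'foo': 35, 'bar': 20, 'baz': 81}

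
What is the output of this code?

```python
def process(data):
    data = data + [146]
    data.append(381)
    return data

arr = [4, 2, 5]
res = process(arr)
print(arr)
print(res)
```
[4, 2, 5]
[4, 2, 5, 146, 381]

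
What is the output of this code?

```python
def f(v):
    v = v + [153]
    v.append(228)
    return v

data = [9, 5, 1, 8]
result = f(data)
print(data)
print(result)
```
[9, 5, 1, 8]
[9, 5, 1, 8, 153, 228]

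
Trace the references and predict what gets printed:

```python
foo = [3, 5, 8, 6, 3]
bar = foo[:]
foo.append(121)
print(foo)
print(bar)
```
[3, 5, 8, 6, 3, 121]
[3, 5, 8, 6, 3]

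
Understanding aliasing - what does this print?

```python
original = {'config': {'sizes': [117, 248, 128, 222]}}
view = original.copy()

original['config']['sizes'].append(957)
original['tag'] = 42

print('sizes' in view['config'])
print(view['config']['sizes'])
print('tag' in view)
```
True
[117, 248, 128, 222, 957]
False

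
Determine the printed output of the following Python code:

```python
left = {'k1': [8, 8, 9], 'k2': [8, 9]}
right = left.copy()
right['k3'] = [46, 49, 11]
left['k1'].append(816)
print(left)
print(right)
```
{'k1': [8, 8, 9, 816], 'k2': [8, 9]}
{'k1': [8, 8, 9, 816], 'k2': [8, 9], 'k3': [46, 49, 11]}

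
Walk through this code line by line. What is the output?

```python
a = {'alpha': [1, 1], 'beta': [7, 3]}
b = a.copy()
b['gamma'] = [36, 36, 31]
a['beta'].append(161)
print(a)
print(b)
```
{'alpha': [1, 1], 'beta': [7, 3, 161]}
{'alpha': [1, 1], 'beta': [7, 3, 161], 'gamma': [36, 36, 31]}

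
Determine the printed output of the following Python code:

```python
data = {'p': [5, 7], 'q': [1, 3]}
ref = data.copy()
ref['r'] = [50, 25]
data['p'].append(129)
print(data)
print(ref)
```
{'p': [5, 7, 129], 'q': [1, 3]}
{'p': [5, 7, 129], 'q': [1, 3], 'r': [50, 25]}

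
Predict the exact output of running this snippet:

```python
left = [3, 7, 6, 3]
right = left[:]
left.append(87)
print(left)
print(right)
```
[3, 7, 6, 3, 87]
[3, 7, 6, 3]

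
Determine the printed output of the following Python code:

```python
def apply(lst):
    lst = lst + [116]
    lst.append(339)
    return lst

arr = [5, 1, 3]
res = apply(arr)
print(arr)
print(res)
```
[5, 1, 3]
[5, 1, 3, 116, 339]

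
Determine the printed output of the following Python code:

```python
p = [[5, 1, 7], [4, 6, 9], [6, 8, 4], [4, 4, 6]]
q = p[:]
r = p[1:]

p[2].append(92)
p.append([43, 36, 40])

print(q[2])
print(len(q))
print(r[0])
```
[6, 8, 4, 92]
4
[4, 6, 9]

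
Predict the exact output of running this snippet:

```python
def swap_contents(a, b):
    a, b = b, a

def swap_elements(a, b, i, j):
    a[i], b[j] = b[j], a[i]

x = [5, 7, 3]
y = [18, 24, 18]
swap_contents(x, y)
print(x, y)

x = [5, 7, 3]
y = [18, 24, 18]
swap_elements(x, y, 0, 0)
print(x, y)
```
[5, 7, 3] [18, 24, 18]
[18, 7, 3] [5, 24, 18]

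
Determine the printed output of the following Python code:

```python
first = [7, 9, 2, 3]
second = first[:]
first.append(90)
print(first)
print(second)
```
[7, 9, 2, 3, 90]
[7, 9, 2, 3]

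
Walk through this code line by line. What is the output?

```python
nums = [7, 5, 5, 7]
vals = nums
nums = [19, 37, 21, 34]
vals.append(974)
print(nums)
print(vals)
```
[19, 37, 21, 34]
[7, 5, 5, 7, 974]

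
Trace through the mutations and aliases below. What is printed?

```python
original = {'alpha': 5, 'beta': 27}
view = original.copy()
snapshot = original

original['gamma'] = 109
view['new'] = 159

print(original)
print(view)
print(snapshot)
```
{'alpha': 5, 'beta': 27, 'gamma': 109}
{'alpha': 5, 'beta': 27, 'new': 159}
{'alpha': 5, 'beta': 27, 'gamma': 109}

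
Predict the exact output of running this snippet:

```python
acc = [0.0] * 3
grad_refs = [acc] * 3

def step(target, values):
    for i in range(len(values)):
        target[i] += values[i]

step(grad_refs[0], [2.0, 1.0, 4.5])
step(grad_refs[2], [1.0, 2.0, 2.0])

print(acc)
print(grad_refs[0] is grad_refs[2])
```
[3.0, 3.0, 6.5]
True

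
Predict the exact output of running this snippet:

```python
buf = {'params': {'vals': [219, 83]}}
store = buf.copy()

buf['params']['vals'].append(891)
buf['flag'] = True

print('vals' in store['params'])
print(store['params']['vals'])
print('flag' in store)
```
True
[219, 83, 891]
False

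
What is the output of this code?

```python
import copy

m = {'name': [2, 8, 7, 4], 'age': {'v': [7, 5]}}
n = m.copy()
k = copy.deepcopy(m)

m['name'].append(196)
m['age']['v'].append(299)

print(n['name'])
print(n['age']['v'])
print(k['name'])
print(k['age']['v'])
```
[2, 8, 7, 4, 196]
[7, 5, 299]
[2, 8, 7, 4]
[7, 5]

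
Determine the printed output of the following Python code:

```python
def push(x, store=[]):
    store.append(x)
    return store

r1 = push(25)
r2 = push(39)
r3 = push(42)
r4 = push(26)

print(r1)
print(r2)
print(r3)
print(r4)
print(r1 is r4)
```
[25, 39, 42, 26]
[25, 39, 42, 26]
[25, 39, 42, 26]
[25, 39, 42, 26]
True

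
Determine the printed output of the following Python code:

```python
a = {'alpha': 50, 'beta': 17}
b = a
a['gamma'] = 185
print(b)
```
{'alpha': 50, 'beta': 17, 'gamma': 185}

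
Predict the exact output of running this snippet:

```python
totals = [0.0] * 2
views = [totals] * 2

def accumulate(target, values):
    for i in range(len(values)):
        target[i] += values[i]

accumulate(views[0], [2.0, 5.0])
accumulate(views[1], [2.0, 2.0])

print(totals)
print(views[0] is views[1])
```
[4.0, 7.0]
True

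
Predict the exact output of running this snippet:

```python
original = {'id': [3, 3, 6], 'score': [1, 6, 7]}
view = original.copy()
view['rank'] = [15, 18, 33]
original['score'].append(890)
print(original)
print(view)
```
{'id': [3, 3, 6], 'score': [1, 6, 7, 890]}
{'id': [3, 3, 6], 'score': [1, 6, 7, 890], 'rank': [15, 18, 33]}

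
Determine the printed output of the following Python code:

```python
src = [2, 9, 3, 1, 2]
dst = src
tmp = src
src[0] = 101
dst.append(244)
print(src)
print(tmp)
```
[101, 9, 3, 1, 2, 244]
[101, 9, 3, 1, 2, 244]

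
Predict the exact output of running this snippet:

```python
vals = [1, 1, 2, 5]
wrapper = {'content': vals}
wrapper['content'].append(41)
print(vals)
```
[1, 1, 2, 5, 41]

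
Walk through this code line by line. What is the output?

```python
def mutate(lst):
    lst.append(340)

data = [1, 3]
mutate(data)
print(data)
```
[1, 3, 340]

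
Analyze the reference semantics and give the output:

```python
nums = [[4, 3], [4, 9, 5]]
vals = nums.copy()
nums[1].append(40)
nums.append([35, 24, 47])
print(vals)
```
[[4, 3], [4, 9, 5, 40]]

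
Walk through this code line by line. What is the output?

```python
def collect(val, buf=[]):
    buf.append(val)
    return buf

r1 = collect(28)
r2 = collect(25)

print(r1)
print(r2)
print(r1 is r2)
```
[28, 25]
[28, 25]
True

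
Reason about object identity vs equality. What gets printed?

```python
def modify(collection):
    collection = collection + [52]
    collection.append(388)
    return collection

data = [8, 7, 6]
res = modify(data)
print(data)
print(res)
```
[8, 7, 6]
[8, 7, 6, 52, 388]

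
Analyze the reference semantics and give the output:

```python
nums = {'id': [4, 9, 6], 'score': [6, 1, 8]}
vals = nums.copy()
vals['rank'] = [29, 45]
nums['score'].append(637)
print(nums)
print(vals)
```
{'id': [4, 9, 6], 'score': [6, 1, 8, 637]}
{'id': [4, 9, 6], 'score': [6, 1, 8, 637], 'rank': [29, 45]}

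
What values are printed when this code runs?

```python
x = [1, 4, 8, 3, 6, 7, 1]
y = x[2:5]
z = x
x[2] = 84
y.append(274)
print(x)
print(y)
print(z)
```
[1, 4, 84, 3, 6, 7, 1]
[8, 3, 6, 274]
[1, 4, 84, 3, 6, 7, 1]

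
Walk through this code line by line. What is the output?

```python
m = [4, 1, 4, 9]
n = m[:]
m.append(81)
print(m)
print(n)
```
[4, 1, 4, 9, 81]
[4, 1, 4, 9]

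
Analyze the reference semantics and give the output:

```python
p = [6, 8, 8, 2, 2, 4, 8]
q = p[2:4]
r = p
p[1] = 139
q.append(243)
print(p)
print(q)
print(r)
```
[6, 139, 8, 2, 2, 4, 8]
[8, 2, 243]
[6, 139, 8, 2, 2, 4, 8]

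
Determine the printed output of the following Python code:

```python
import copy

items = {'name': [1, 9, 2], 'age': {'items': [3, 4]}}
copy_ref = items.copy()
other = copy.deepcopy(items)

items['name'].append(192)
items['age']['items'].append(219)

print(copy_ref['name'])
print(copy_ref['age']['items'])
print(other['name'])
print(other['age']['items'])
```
[1, 9, 2, 192]
[3, 4, 219]
[1, 9, 2]
[3, 4]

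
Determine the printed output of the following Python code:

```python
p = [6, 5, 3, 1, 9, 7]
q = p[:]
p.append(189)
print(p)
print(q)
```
[6, 5, 3, 1, 9, 7, 189]
[6, 5, 3, 1, 9, 7]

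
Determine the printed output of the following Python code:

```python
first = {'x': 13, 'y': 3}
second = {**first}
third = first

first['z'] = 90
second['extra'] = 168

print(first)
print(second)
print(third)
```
{'x': 13, 'y': 3, 'z': 90}
{'x': 13, 'y': 3, 'extra': 168}
{'x': 13, 'y': 3, 'z': 90}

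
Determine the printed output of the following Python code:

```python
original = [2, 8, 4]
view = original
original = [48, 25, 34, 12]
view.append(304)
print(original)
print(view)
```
[48, 25, 34, 12]
[2, 8, 4, 304]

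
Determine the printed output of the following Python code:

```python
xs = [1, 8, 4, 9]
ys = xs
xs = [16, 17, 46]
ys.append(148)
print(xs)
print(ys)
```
[16, 17, 46]
[1, 8, 4, 9, 148]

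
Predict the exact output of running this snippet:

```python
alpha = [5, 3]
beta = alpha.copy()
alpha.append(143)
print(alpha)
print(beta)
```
[5, 3, 143]
[5, 3]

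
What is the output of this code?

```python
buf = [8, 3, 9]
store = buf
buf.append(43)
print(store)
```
[8, 3, 9, 43]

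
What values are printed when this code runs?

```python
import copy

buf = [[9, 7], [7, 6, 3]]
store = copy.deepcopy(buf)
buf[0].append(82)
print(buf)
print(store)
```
[[9, 7, 82], [7, 6, 3]]
[[9, 7], [7, 6, 3]]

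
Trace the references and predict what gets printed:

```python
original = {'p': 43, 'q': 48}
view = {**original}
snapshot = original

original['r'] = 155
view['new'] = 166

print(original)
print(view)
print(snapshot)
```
{'p': 43, 'q': 48, 'r': 155}
{'p': 43, 'q': 48, 'new': 166}
{'p': 43, 'q': 48, 'r': 155}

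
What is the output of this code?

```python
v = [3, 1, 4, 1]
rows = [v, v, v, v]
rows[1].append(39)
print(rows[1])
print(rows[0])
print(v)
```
[3, 1, 4, 1, 39]
[3, 1, 4, 1, 39]
[3, 1, 4, 1, 39]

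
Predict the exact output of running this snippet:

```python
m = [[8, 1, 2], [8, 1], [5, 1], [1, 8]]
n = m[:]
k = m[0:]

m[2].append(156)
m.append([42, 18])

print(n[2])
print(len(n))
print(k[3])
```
[5, 1, 156]
4
[1, 8]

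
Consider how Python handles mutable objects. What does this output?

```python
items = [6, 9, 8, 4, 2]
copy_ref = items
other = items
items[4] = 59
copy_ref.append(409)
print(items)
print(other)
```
[6, 9, 8, 4, 59, 409]
[6, 9, 8, 4, 59, 409]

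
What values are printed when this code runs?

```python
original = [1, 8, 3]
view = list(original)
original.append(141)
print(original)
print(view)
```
[1, 8, 3, 141]
[1, 8, 3]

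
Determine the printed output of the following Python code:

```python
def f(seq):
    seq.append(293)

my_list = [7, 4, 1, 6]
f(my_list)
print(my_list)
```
[7, 4, 1, 6, 293]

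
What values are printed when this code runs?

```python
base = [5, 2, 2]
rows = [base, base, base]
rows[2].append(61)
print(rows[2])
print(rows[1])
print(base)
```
[5, 2, 2, 61]
[5, 2, 2, 61]
[5, 2, 2, 61]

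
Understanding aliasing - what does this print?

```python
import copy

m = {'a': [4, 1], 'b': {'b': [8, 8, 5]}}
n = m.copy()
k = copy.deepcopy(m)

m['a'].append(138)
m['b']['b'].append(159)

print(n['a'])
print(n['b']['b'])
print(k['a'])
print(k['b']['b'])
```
[4, 1, 138]
[8, 8, 5, 159]
[4, 1]
[8, 8, 5]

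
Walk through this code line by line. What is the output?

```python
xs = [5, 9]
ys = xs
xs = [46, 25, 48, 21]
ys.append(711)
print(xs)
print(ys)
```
[46, 25, 48, 21]
[5, 9, 711]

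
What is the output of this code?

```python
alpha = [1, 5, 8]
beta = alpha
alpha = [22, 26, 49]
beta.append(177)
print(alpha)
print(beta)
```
[22, 26, 49]
[1, 5, 8, 177]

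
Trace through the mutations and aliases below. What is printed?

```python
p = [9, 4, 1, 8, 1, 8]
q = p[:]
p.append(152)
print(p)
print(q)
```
[9, 4, 1, 8, 1, 8, 152]
[9, 4, 1, 8, 1, 8]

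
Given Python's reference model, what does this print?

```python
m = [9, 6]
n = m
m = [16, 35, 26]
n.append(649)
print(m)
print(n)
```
[16, 35, 26]
[9, 6, 649]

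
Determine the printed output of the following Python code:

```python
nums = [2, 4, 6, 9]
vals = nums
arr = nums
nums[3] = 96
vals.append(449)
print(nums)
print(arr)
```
[2, 4, 6, 96, 449]
[2, 4, 6, 96, 449]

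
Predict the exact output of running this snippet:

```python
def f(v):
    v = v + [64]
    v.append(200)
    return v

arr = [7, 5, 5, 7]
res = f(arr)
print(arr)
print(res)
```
[7, 5, 5, 7]
[7, 5, 5, 7, 64, 200]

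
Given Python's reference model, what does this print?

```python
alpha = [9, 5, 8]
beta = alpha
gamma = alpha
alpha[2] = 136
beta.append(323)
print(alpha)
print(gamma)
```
[9, 5, 136, 323]
[9, 5, 136, 323]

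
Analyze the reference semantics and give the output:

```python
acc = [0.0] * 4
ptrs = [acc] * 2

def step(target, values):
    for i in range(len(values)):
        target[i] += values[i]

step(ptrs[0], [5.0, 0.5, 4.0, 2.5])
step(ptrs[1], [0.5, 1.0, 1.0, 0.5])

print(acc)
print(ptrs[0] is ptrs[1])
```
[5.5, 1.5, 5.0, 3.0]
True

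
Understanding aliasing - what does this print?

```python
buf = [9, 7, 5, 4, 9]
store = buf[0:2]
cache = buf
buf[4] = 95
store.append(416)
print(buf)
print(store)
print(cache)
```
[9, 7, 5, 4, 95]
[9, 7, 416]
[9, 7, 5, 4, 95]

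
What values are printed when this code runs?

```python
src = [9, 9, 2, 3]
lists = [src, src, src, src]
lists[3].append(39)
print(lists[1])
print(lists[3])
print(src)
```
[9, 9, 2, 3, 39]
[9, 9, 2, 3, 39]
[9, 9, 2, 3, 39]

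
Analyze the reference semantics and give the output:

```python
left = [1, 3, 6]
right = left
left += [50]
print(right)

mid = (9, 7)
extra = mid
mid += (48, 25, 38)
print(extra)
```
[1, 3, 6, 50]
(9, 7)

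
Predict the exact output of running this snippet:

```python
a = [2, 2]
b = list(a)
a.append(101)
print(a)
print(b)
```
[2, 2, 101]
[2, 2]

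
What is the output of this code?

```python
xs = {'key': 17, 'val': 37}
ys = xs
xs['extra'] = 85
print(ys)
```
{'key': 17, 'val': 37, 'extra': 85}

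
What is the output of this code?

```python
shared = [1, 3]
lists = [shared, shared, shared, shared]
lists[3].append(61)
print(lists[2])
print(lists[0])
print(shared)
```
[1, 3, 61]
[1, 3, 61]
[1, 3, 61]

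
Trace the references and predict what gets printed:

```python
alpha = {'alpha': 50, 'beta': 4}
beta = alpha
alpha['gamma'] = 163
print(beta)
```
{'alpha': 50, 'beta': 4, 'gamma': 163}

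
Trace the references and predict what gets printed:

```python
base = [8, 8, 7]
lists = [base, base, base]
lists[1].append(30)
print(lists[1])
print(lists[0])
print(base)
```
[8, 8, 7, 30]
[8, 8, 7, 30]
[8, 8, 7, 30]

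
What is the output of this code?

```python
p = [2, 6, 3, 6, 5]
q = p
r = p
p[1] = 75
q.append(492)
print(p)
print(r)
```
[2, 75, 3, 6, 5, 492]
[2, 75, 3, 6, 5, 492]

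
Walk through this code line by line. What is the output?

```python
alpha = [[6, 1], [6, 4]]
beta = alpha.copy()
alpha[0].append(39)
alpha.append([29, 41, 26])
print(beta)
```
[[6, 1, 39], [6, 4]]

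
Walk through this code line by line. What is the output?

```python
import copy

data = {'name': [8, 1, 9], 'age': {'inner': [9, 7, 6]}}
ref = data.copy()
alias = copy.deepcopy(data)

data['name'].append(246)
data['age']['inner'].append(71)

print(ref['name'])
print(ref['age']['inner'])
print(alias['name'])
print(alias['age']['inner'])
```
[8, 1, 9, 246]
[9, 7, 6, 71]
[8, 1, 9]
[9, 7, 6]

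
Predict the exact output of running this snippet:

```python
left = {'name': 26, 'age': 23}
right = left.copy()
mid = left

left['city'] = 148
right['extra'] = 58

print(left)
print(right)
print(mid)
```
{'name': 26, 'age': 23, 'city': 148}
{'name': 26, 'age': 23, 'extra': 58}
{'name': 26, 'age': 23, 'city': 148}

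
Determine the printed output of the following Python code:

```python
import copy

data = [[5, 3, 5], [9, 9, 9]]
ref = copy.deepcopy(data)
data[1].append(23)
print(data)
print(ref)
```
[[5, 3, 5], [9, 9, 9, 23]]
[[5, 3, 5], [9, 9, 9]]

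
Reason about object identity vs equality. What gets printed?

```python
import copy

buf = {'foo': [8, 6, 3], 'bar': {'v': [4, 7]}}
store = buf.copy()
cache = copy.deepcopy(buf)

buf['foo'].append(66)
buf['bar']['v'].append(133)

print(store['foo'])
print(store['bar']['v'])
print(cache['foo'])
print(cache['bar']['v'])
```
[8, 6, 3, 66]
[4, 7, 133]
[8, 6, 3]
[4, 7]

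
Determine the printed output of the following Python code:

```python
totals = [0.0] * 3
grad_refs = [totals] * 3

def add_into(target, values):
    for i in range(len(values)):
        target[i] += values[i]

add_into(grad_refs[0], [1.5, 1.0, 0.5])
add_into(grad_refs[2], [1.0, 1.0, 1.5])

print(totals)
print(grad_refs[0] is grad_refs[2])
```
[2.5, 2.0, 2.0]
True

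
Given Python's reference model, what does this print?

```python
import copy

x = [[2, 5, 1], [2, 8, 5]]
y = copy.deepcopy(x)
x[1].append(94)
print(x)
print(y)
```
[[2, 5, 1], [2, 8, 5, 94]]
[[2, 5, 1], [2, 8, 5]]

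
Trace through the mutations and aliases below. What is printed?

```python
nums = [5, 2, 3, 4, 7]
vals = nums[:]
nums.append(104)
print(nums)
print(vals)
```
[5, 2, 3, 4, 7, 104]
[5, 2, 3, 4, 7]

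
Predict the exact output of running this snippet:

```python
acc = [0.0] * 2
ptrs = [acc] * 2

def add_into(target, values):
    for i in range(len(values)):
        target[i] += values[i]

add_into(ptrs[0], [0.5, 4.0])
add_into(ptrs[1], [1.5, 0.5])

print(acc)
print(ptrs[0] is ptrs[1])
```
[2.0, 4.5]
True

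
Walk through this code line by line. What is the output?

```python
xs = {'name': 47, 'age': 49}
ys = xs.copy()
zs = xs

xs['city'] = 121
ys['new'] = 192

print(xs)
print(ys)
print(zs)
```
{'name': 47, 'age': 49, 'city': 121}
{'name': 47, 'age': 49, 'new': 192}
{'name': 47, 'age': 49, 'city': 121}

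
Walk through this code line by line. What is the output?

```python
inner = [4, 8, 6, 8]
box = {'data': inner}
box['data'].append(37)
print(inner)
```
[4, 8, 6, 8, 37]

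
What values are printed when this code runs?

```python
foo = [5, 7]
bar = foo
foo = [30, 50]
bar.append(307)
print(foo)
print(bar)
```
[30, 50]
[5, 7, 307]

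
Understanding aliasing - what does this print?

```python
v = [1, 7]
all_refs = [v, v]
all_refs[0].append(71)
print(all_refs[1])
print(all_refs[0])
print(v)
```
[1, 7, 71]
[1, 7, 71]
[1, 7, 71]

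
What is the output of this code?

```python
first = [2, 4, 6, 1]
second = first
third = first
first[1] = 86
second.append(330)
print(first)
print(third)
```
[2, 86, 6, 1, 330]
[2, 86, 6, 1, 330]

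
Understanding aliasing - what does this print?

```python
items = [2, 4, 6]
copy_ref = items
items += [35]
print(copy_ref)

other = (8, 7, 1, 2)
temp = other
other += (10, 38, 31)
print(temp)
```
[2, 4, 6, 35]
(8, 7, 1, 2)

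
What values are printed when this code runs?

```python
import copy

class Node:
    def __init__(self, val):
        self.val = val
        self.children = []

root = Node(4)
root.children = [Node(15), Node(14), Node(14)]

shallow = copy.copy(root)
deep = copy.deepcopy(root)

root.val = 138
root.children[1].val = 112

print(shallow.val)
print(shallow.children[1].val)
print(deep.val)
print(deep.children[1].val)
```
4
112
4
14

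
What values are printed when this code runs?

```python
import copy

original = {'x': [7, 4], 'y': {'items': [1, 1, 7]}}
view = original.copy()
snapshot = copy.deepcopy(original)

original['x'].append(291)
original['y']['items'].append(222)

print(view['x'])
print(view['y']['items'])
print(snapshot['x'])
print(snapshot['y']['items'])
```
[7, 4, 291]
[1, 1, 7, 222]
[7, 4]
[1, 1, 7]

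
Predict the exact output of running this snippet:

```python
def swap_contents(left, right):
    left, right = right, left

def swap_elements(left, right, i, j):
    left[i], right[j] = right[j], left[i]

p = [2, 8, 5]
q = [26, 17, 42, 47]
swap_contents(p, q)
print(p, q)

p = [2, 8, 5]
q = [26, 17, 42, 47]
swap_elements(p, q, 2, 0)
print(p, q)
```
[2, 8, 5] [26, 17, 42, 47]
[2, 8, 26] [5, 17, 42, 47]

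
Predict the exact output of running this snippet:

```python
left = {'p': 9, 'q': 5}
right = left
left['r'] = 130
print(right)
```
{'p': 9, 'q': 5, 'r': 130}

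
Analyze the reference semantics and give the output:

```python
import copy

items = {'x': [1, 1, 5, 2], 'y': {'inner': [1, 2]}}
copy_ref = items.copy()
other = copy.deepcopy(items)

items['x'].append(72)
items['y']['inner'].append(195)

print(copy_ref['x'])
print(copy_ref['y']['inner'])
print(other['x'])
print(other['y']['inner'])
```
[1, 1, 5, 2, 72]
[1, 2, 195]
[1, 1, 5, 2]
[1, 2]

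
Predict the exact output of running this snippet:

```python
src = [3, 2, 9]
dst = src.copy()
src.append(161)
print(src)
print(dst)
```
[3, 2, 9, 161]
[3, 2, 9]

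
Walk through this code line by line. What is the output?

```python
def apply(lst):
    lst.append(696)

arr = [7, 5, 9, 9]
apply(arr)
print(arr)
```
[7, 5, 9, 9, 696]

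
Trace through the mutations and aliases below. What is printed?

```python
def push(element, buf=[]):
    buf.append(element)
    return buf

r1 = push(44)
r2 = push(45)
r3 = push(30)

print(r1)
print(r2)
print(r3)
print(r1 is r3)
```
[44, 45, 30]
[44, 45, 30]
[44, 45, 30]
True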